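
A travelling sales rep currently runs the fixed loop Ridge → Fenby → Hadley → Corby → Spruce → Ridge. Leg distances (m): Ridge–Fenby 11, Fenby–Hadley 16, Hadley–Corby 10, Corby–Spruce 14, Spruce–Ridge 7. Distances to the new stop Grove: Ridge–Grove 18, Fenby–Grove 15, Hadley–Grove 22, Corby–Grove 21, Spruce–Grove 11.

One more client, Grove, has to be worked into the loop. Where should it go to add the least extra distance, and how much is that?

Insertion cost between consecutive stops i–j is d(i,Grove) + d(Grove,j) − d(i,j):
  between Ridge and Fenby: 18 + 15 − 11 = 22
  between Fenby and Hadley: 15 + 22 − 16 = 21
  between Hadley and Corby: 22 + 21 − 10 = 33
  between Corby and Spruce: 21 + 11 − 14 = 18
  between Spruce and Ridge: 11 + 18 − 7 = 22
Cheapest insertion is between Corby and Spruce, adding 18.
New total = 58 + 18 = 76.

Adding 18 m by placing Grove on the Corby–Spruce leg.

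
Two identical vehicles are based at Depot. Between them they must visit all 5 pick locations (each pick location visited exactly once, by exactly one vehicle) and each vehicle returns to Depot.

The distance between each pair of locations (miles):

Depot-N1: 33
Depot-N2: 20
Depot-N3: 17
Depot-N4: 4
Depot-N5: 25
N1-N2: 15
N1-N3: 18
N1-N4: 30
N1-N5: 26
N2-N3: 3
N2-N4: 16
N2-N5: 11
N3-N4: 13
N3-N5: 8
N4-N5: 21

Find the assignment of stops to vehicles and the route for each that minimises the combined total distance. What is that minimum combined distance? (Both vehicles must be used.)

92 miles — the smallest possible combined total.

Try each way of splitting the stops between the two vehicles (each non-empty) and, for each split, find the best tour for each vehicle:
  {N1} + {N2, N3, N4, N5}: 66 + 56 = 122
  {N2} + {N1, N3, N4, N5}: 40 + 84 = 124
  {N1, N2} + {N3, N4, N5}: 68 + 50 = 118
  {N3} + {N1, N2, N4, N5}: 34 + 84 = 118
  {N1, N3} + {N2, N4, N5}: 68 + 56 = 124
  {N2, N3} + {N1, N4, N5}: 40 + 84 = 124
  … (15 splits in total)
  {N4} + {N1, N2, N3, N5}: 8 + 84 = 92  ← best
Best: vehicle 1 Depot → N4 → Depot = 8; vehicle 2 Depot → N1 → N2 → N3 → N5 → Depot = 84; combined 92.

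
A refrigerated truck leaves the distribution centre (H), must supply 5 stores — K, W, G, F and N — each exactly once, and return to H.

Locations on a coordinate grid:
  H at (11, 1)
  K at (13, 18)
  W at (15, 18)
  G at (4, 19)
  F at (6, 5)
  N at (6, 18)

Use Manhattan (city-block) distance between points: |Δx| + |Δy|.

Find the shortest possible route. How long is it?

There are 60 distinct closed tours to check (reversals are equivalent).
H→K→W→G→F→N→H: 19+2+12+16+13+22 = 84
H→K→W→G→N→F→H: 19+2+12+3+13+9 = 58
H→K→W→F→G→N→H: 19+2+22+16+3+22 = 84
H→K→W→F→N→G→H: 19+2+22+13+3+25 = 84
H→K→W→N→G→F→H: 19+2+9+3+16+9 = 58
H→K→W→N→F→G→H: 19+2+9+13+16+25 = 84
H→K→G→W→F→N→H: 19+10+12+22+13+22 = 98
H→K→G→W→N→F→H: 19+10+12+9+13+9 = 72
H→K→G→F→W→N→H: 19+10+16+22+9+22 = 98
H→K→G→F→N→W→H: 19+10+16+13+9+21 = 88
H→K→G→N→W→F→H: 19+10+3+9+22+9 = 72
H→K→G→N→F→W→H: 19+10+3+13+22+21 = 88
H→K→F→W→G→N→H: 19+20+22+12+3+22 = 98
H→K→F→W→N→G→H: 19+20+22+9+3+25 = 98
… (46 more)
The minimum is 58.
One optimal route: H → K → W → G → N → F → H (or its reverse).

Minimum total distance: 58.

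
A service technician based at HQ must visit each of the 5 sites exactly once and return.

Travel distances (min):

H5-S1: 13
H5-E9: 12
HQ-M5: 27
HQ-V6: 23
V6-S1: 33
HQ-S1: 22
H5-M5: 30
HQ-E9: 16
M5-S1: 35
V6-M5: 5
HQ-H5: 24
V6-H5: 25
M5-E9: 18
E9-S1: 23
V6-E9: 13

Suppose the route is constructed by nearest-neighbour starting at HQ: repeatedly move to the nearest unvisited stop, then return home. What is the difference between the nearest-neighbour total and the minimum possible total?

From HQ: E9=16, S1=22, V6=23, H5=24, M5=27 → choose E9 (16).
From E9: H5=12, V6=13, M5=18, S1=23 → choose H5 (12).
From H5: S1=13, V6=25, M5=30 → choose S1 (13).
From S1: V6=33, M5=35 → choose V6 (33).
From V6: M5=5 → choose M5 (5).
NN route HQ → E9 → H5 → S1 → V6 → M5 → HQ costs 106.
Optimal: HQ → M5 → V6 → E9 → H5 → S1 → HQ costs 92 (by enumerating all 60 distinct tours).
Excess = 106 − 92 = 14.

Excess over optimum: 14 min.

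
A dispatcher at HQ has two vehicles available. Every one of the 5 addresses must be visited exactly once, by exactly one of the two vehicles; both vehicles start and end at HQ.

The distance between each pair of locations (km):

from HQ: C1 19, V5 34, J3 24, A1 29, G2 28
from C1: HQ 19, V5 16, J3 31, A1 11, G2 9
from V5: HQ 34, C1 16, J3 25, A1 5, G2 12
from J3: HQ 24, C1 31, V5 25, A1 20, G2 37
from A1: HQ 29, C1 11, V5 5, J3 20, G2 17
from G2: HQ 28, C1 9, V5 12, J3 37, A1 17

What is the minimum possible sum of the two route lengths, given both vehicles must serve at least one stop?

122 km — the smallest possible combined total.

Try each way of splitting the stops between the two vehicles (each non-empty) and, for each split, find the best tour for each vehicle:
  {C1} + {V5, J3, A1, G2}: 38 + 89 = 127
  {V5} + {C1, J3, A1, G2}: 68 + 89 = 157
  {C1, V5} + {J3, A1, G2}: 69 + 89 = 158
  {J3} + {C1, V5, A1, G2}: 48 + 74 = 122
  {C1, J3} + {V5, A1, G2}: 74 + 74 = 148
  {V5, J3} + {C1, A1, G2}: 83 + 74 = 157
  … (15 splits in total)
Best: vehicle 1 HQ → J3 → HQ = 48; vehicle 2 HQ → C1 → G2 → V5 → A1 → HQ = 74; combined 122.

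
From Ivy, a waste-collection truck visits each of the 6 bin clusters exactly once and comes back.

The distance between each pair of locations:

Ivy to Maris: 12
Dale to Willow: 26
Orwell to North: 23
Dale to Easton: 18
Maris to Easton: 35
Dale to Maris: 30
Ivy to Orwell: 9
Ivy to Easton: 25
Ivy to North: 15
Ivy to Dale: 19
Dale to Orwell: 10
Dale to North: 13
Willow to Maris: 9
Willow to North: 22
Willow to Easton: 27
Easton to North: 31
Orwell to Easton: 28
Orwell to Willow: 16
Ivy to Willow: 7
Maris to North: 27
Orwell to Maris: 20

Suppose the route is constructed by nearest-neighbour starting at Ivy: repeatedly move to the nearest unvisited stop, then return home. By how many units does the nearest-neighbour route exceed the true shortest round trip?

5 longer than the optimal tour.

Ivy: Willow=7, Orwell=9, Maris=12, North=15, Dale=19, Easton=25 ⇒ Willow
Willow: Maris=9, Orwell=16, North=22, Dale=26, Easton=27 ⇒ Maris
Maris: Orwell=20, North=27, Dale=30, Easton=35 ⇒ Orwell
Orwell: Dale=10, North=23, Easton=28 ⇒ Dale
Dale: North=13, Easton=18 ⇒ North
North: Easton=31 ⇒ Easton
NN route Ivy → Willow → Maris → Orwell → Dale → North → Easton → Ivy costs 115.
Optimal: Ivy → Willow → Maris → Orwell → Dale → Easton → North → Ivy costs 110 (by enumerating all 360 distinct tours).
Excess = 115 − 110 = 5.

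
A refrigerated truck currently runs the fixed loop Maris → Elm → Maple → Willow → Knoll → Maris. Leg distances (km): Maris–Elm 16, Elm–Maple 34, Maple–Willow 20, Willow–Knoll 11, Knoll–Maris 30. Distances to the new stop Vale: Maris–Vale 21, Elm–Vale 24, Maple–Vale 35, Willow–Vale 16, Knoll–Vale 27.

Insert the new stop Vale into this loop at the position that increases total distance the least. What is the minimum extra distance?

+18 km — insert Vale between Knoll and Maris.

Insertion cost between consecutive stops i–j is d(i,Vale) + d(Vale,j) − d(i,j):
  between Maris and Elm: 21 + 24 − 16 = 29
  between Elm and Maple: 24 + 35 − 34 = 25
  between Maple and Willow: 35 + 16 − 20 = 31
  between Willow and Knoll: 16 + 27 − 11 = 32
  between Knoll and Maris: 27 + 21 − 30 = 18
Cheapest insertion is between Knoll and Maris, adding 18.
New total = 111 + 18 = 129.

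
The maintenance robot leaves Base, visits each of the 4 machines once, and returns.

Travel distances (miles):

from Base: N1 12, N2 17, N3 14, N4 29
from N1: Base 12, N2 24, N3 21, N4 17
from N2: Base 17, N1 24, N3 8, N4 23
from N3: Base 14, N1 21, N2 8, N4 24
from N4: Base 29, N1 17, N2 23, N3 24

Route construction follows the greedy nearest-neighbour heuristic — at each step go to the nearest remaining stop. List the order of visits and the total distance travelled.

Base → [N1:12 / N3:14 / N2:17 / N4:29] → N1 (12)
N1 → [N4:17 / N3:21 / N2:24] → N4 (17)
N4 → [N2:23 / N3:24] → N2 (23)
N2 → [N3:8] → N3 (8)
Return N3→Base: 14.
Total = 12 + 17 + 23 + 8 + 14 = 74.

74 miles along Base → N1 → N4 → N2 → N3 → Base.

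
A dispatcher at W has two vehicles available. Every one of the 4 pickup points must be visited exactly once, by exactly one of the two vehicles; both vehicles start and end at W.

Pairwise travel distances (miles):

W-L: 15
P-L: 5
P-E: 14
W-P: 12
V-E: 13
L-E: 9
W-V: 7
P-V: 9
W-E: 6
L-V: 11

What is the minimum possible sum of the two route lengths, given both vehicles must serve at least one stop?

46 miles — the smallest possible combined total.

Try each way of splitting the stops between the two vehicles (each non-empty) and, for each split, find the best tour for each vehicle:
  {P} + {L, V, E}: 24 + 33 = 57
  {L} + {P, V, E}: 30 + 36 = 66
  {P, L} + {V, E}: 32 + 26 = 58
  {V} + {P, L, E}: 14 + 32 = 46
  {P, V} + {L, E}: 28 + 30 = 58
  {L, V} + {P, E}: 33 + 32 = 65
  … (7 splits in total)
Best: vehicle 1 W → V → W = 14; vehicle 2 W → P → L → E → W = 32; combined 46.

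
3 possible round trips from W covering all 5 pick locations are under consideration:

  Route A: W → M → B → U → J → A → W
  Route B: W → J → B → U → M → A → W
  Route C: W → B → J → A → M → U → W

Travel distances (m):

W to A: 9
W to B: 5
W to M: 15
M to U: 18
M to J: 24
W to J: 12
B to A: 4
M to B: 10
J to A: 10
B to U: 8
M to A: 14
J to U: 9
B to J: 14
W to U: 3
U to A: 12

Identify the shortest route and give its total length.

Route A: 15 + 10 + 8 + 9 + 10 + 9 = 61
Route B: 12 + 14 + 8 + 18 + 14 + 9 = 75
Route C: 5 + 14 + 10 + 14 + 18 + 3 = 64

Shortest is Route A, total 61 m.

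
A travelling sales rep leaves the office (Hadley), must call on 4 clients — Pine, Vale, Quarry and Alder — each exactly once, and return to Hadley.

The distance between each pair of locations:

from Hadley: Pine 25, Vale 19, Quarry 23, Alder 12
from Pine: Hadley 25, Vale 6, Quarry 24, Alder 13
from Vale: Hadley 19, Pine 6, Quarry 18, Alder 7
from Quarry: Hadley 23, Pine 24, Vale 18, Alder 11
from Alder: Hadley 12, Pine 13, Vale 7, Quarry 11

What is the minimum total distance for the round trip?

Hadley - Pine - Vale - Quarry - Alder - Hadley: 25+6+18+11+12 = 72
Hadley - Pine - Vale - Alder - Quarry - Hadley: 25+6+7+11+23 = 72
Hadley - Pine - Quarry - Vale - Alder - Hadley: 25+24+18+7+12 = 86
Hadley - Pine - Quarry - Alder - Vale - Hadley: 25+24+11+7+19 = 86
Hadley - Pine - Alder - Vale - Quarry - Hadley: 25+13+7+18+23 = 86
Hadley - Pine - Alder - Quarry - Vale - Hadley: 25+13+11+18+19 = 86
Hadley - Vale - Pine - Quarry - Alder - Hadley: 19+6+24+11+12 = 72
Hadley - Vale - Pine - Alder - Quarry - Hadley: 19+6+13+11+23 = 72
Hadley - Vale - Quarry - Pine - Alder - Hadley: 19+18+24+13+12 = 86
Hadley - Vale - Alder - Pine - Quarry - Hadley: 19+7+13+24+23 = 86
Hadley - Quarry - Pine - Vale - Alder - Hadley: 23+24+6+7+12 = 72
Hadley - Quarry - Vale - Pine - Alder - Hadley: 23+18+6+13+12 = 72
The minimum is 72.
One optimal route: Hadley → Pine → Vale → Quarry → Alder → Hadley (or its reverse).

Minimum total distance: 72.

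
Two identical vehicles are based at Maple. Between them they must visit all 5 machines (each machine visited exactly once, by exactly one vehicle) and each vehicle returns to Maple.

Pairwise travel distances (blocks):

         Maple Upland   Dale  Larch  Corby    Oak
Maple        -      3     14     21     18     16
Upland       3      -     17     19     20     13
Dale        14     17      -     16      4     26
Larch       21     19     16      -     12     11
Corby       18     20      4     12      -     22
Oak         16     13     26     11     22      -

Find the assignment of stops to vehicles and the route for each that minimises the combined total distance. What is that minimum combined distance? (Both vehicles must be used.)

63 blocks — the smallest possible combined total.

There are 2^4 − 1 = 15 ways to divide the 5 stops into two non-empty groups. For each, the best each vehicle can do is its own shortest tour through its group:
  {Upland} + {Dale, Larch, Corby, Oak}: 6 + 57 = 63
  {Dale} + {Upland, Larch, Corby, Oak}: 28 + 57 = 85
  {Upland, Dale} + {Larch, Corby, Oak}: 34 + 57 = 91
  {Larch} + {Upland, Dale, Corby, Oak}: 42 + 56 = 98
  {Upland, Larch} + {Dale, Corby, Oak}: 43 + 56 = 99
  {Dale, Larch} + {Upland, Corby, Oak}: 51 + 56 = 107
  … (15 splits in total)
Best: vehicle 1 Maple → Upland → Maple = 6; vehicle 2 Maple → Dale → Corby → Larch → Oak → Maple = 57; combined 63.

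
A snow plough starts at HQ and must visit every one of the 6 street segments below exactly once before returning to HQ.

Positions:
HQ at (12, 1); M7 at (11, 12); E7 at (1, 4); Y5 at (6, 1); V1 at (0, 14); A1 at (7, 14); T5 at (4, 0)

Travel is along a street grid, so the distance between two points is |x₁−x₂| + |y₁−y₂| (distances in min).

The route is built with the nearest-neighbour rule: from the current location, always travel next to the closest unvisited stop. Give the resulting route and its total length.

From HQ: distances to unvisited — Y5=6, T5=9, M7=12, E7=14, A1=18, V1=25. Nearest is Y5 (6).
From Y5: distances to unvisited — T5=3, E7=8, A1=14, M7=16, V1=19. Nearest is T5 (3).
From T5: distances to unvisited — E7=7, A1=17, V1=18, M7=19. Nearest is E7 (7).
From E7: distances to unvisited — V1=11, A1=16, M7=18. Nearest is V1 (11).
From V1: distances to unvisited — A1=7, M7=13. Nearest is A1 (7).
From A1: distances to unvisited — M7=6. Nearest is M7 (6).
Return M7→HQ: 12.
Total = 6 + 3 + 7 + 11 + 7 + 6 + 12 = 52.

Total distance 52 min via the nearest-neighbour route HQ → Y5 → T5 → E7 → V1 → A1 → M7 → HQ.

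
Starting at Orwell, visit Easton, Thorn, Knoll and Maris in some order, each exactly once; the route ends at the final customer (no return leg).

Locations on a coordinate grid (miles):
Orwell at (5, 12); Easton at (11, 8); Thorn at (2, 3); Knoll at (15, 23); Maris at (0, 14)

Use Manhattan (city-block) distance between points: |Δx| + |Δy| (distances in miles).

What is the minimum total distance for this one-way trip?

53 miles — the minimum one-way total.

There are 4! = 24 possible orderings.
Orwell→Easton→Thorn→Knoll→Maris: 10+14+33+24 = 81
Orwell→Easton→Thorn→Maris→Knoll: 10+14+13+24 = 61
Orwell→Easton→Knoll→Thorn→Maris: 10+19+33+13 = 75
Orwell→Easton→Knoll→Maris→Thorn: 10+19+24+13 = 66
Orwell→Easton→Maris→Thorn→Knoll: 10+17+13+33 = 73
Orwell→Easton→Maris→Knoll→Thorn: 10+17+24+33 = 84
Orwell→Thorn→Easton→Knoll→Maris: 12+14+19+24 = 69
Orwell→Thorn→Easton→Maris→Knoll: 12+14+17+24 = 67
Orwell→Thorn→Knoll→Easton→Maris: 12+33+19+17 = 81
Orwell→Thorn→Knoll→Maris→Easton: 12+33+24+17 = 86
Orwell→Thorn→Maris→Easton→Knoll: 12+13+17+19 = 61
Orwell→Thorn→Maris→Knoll→Easton: 12+13+24+19 = 68
Orwell→Knoll→Easton→Thorn→Maris: 21+19+14+13 = 67
Orwell→Knoll→Easton→Maris→Thorn: 21+19+17+13 = 70
… (10 more)
Orwell→Maris→Thorn→Easton→Knoll: 7+13+14+19 = 53  ← best
The minimum is 53.
One shortest path: Orwell → Maris → Thorn → Easton → Knoll.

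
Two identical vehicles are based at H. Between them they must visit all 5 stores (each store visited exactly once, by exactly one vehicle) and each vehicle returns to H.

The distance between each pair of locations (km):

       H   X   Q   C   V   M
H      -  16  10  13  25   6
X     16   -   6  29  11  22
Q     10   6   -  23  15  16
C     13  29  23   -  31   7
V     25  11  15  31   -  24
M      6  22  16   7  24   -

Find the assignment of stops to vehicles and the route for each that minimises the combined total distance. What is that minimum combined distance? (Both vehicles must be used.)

Minimum combined distance: 78 km.

Try each way of splitting the stops between the two vehicles (each non-empty) and, for each split, find the best tour for each vehicle:
  {X} + {Q, C, V, M}: 32 + 69 = 101
  {Q} + {X, C, V, M}: 20 + 71 = 91
  {X, Q} + {C, V, M}: 32 + 69 = 101
  {C} + {X, Q, V, M}: 26 + 57 = 83
  {X, C} + {Q, V, M}: 58 + 55 = 113
  {Q, C} + {X, V, M}: 46 + 57 = 103
  … (15 splits in total)
  {X, Q, V} + {C, M}: 52 + 26 = 78  ← best
Best: vehicle 1 H → X → V → Q → H = 52; vehicle 2 H → C → M → H = 26; combined 78.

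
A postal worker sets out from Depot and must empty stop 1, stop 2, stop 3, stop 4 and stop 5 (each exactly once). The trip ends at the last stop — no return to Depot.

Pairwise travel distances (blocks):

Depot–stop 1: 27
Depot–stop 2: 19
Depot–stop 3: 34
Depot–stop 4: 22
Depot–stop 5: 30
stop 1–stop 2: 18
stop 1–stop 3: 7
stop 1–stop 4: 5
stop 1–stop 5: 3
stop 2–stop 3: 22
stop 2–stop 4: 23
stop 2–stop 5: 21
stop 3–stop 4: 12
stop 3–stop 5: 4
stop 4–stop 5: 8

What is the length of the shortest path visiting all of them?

There are 5! = 120 possible orderings.
Depot → stop 1 → stop 2 → stop 3 → stop 4 → stop 5: 27+18+22+12+8 = 87
Depot → stop 1 → stop 2 → stop 3 → stop 5 → stop 4: 27+18+22+4+8 = 79
Depot → stop 1 → stop 2 → stop 4 → stop 3 → stop 5: 27+18+23+12+4 = 84
Depot → stop 1 → stop 2 → stop 4 → stop 5 → stop 3: 27+18+23+8+4 = 80
Depot → stop 1 → stop 2 → stop 5 → stop 3 → stop 4: 27+18+21+4+12 = 82
Depot → stop 1 → stop 2 → stop 5 → stop 4 → stop 3: 27+18+21+8+12 = 86
Depot → stop 1 → stop 3 → stop 2 → stop 4 → stop 5: 27+7+22+23+8 = 87
Depot → stop 1 → stop 3 → stop 2 → stop 5 → stop 4: 27+7+22+21+8 = 85
Depot → stop 1 → stop 3 → stop 4 → stop 2 → stop 5: 27+7+12+23+21 = 90
Depot → stop 1 → stop 3 → stop 4 → stop 5 → stop 2: 27+7+12+8+21 = 75
Depot → stop 1 → stop 3 → stop 5 → stop 2 → stop 4: 27+7+4+21+23 = 82
Depot → stop 1 → stop 3 → stop 5 → stop 4 → stop 2: 27+7+4+8+23 = 69
Depot → stop 1 → stop 4 → stop 2 → stop 3 → stop 5: 27+5+23+22+4 = 81
Depot → stop 1 → stop 4 → stop 2 → stop 5 → stop 3: 27+5+23+21+4 = 80
… (106 more)
Depot → stop 2 → stop 3 → stop 5 → stop 1 → stop 4: 19+22+4+3+5 = 53  ← best
The minimum is 53.
One shortest path: Depot → stop 2 → stop 3 → stop 5 → stop 1 → stop 4.

Minimum one-way distance = 53 blocks.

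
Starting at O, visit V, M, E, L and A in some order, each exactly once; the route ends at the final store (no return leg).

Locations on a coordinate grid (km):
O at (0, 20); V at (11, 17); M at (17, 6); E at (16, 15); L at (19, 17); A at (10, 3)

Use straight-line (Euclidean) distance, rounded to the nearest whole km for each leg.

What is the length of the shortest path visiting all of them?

39 km — the minimum one-way total.

There are 5! = 120 possible orderings.
O → V → M → E → L → A: 11+13+9+4+17 = 54
O → V → M → E → A → L: 11+13+9+13+17 = 63
O → V → M → L → E → A: 11+13+11+4+13 = 52
O → V → M → L → A → E: 11+13+11+17+13 = 65
O → V → M → A → E → L: 11+13+8+13+4 = 49
O → V → M → A → L → E: 11+13+8+17+4 = 53
O → V → E → M → L → A: 11+5+9+11+17 = 53
O → V → E → M → A → L: 11+5+9+8+17 = 50
O → V → E → L → M → A: 11+5+4+11+8 = 39
O → V → E → L → A → M: 11+5+4+17+8 = 45
O → V → E → A → M → L: 11+5+13+8+11 = 48
O → V → E → A → L → M: 11+5+13+17+11 = 57
O → V → L → M → E → A: 11+8+11+9+13 = 52
O → V → L → M → A → E: 11+8+11+8+13 = 51
… (106 more)
The minimum is 39.
One shortest path: O → V → E → L → M → A.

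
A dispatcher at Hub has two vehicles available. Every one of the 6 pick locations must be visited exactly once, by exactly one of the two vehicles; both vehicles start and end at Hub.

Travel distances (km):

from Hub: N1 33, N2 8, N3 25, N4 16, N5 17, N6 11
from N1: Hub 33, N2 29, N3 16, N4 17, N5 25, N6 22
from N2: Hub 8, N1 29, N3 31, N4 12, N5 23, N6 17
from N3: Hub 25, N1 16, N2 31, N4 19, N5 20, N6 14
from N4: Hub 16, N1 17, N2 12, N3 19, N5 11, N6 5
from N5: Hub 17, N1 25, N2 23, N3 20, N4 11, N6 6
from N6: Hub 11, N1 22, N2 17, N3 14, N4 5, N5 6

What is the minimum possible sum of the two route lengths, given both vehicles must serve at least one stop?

Try each way of splitting the stops between the two vehicles (each non-empty) and, for each split, find the best tour for each vehicle:
  {N1} + {N2, N3, N4, N5, N6}: 66 + 76 = 142
  {N2} + {N1, N3, N4, N5, N6}: 16 + 86 = 102
  {N1, N2} + {N3, N4, N5, N6}: 70 + 72 = 142
  {N3} + {N1, N2, N4, N5, N6}: 50 + 79 = 129
  {N1, N3} + {N2, N4, N5, N6}: 74 + 48 = 122
  {N2, N3} + {N1, N4, N5, N6}: 64 + 75 = 139
  … (31 splits in total)
Best: vehicle 1 Hub → N2 → Hub = 16; vehicle 2 Hub → N3 → N1 → N4 → N5 → N6 → Hub = 86; combined 102.

102 km — the smallest possible combined total.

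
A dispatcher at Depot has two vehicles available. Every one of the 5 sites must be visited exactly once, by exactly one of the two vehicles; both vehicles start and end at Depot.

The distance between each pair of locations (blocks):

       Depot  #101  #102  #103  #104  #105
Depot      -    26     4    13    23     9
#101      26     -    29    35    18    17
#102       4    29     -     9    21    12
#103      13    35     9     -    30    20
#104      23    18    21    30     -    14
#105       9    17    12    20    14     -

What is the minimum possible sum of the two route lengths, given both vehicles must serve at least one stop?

93 blocks — the smallest possible combined total.

There are 2^4 − 1 = 15 ways to divide the 5 stops into two non-empty groups. For each, the best each vehicle can do is its own shortest tour through its group:
  {#101} + {#102, #103, #104, #105}: 52 + 66 = 118
  {#102} + {#101, #103, #104, #105}: 8 + 87 = 95
  {#101, #102} + {#103, #104, #105}: 59 + 66 = 125
  {#103} + {#101, #102, #104, #105}: 26 + 69 = 95
  {#101, #103} + {#102, #104, #105}: 74 + 48 = 122
  {#102, #103} + {#101, #104, #105}: 26 + 67 = 93
  … (15 splits in total)
Best: vehicle 1 Depot → #102 → #103 → Depot = 26; vehicle 2 Depot → #101 → #104 → #105 → Depot = 67; combined 93.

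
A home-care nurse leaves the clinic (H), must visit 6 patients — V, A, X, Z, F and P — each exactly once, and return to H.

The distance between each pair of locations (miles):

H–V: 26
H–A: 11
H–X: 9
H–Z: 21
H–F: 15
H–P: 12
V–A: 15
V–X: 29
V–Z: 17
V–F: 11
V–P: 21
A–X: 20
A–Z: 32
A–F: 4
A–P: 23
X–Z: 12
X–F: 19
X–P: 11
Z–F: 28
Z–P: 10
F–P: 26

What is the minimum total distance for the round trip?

H-V-A-X-Z-F-P-H: 26+15+20+12+28+26+12 = 139
H-V-A-X-Z-P-F-H: 26+15+20+12+10+26+15 = 124
H-V-A-X-F-Z-P-H: 26+15+20+19+28+10+12 = 130
H-V-A-X-F-P-Z-H: 26+15+20+19+26+10+21 = 137
H-V-A-X-P-Z-F-H: 26+15+20+11+10+28+15 = 125
H-V-A-X-P-F-Z-H: 26+15+20+11+26+28+21 = 147
H-V-A-Z-X-F-P-H: 26+15+32+12+19+26+12 = 142
H-V-A-Z-X-P-F-H: 26+15+32+12+11+26+15 = 137
… (352 more)
H-A-F-V-Z-P-X-H: 11+4+11+17+10+11+9 = 73  ← best
The minimum is 73.
One optimal route: H → A → F → V → Z → P → X → H (or its reverse).

73 miles — the shortest possible round trip.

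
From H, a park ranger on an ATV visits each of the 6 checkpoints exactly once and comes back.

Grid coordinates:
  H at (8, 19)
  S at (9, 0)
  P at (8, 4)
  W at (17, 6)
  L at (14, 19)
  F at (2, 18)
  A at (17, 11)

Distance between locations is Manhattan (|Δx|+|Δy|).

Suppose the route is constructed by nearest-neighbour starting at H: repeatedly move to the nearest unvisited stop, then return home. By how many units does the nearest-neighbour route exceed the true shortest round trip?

From H: L=6, F=7, P=15, A=17, S=20, W=22 → choose L (6).
From L: A=11, F=13, W=16, P=21, S=24 → choose A (11).
From A: W=5, P=16, S=19, F=22 → choose W (5).
From W: P=11, S=14, F=27 → choose P (11).
From P: S=5, F=20 → choose S (5).
From S: F=25 → choose F (25).
NN route H → L → A → W → P → S → F → H costs 70.
Optimal: H → L → A → W → S → P → F → H costs 68 (by enumerating all 360 distinct tours).
Excess = 70 − 68 = 2.

2 longer than the optimal tour.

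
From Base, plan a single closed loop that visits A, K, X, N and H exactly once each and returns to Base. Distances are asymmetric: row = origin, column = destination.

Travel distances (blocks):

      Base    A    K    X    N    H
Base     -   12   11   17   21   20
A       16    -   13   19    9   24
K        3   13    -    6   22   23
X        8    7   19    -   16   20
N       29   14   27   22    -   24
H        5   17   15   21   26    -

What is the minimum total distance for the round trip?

Base - A - K - X - N - H - Base: 12+13+6+16+24+5 = 76
Base - A - K - X - H - N - Base: 12+13+6+20+26+29 = 106
Base - A - K - N - X - H - Base: 12+13+22+22+20+5 = 94
Base - A - K - N - H - X - Base: 12+13+22+24+21+8 = 100
Base - A - K - H - X - N - Base: 12+13+23+21+16+29 = 114
Base - A - K - H - N - X - Base: 12+13+23+26+22+8 = 104
Base - A - X - K - N - H - Base: 12+19+19+22+24+5 = 101
Base - A - X - K - H - N - Base: 12+19+19+23+26+29 = 128
Base - A - X - N - K - H - Base: 12+19+16+27+23+5 = 102
Base - A - X - N - H - K - Base: 12+19+16+24+15+3 = 89
Base - A - X - H - K - N - Base: 12+19+20+15+22+29 = 117
Base - A - X - H - N - K - Base: 12+19+20+26+27+3 = 107
Base - A - N - K - X - H - Base: 12+9+27+6+20+5 = 79
Base - A - N - K - H - X - Base: 12+9+27+23+21+8 = 100
… (106 more)
Base - K - X - A - N - H - Base: 11+6+7+9+24+5 = 62  ← best
The minimum is 62.
One optimal route: Base → K → X → A → N → H → Base.

Shortest round trip = 62 blocks.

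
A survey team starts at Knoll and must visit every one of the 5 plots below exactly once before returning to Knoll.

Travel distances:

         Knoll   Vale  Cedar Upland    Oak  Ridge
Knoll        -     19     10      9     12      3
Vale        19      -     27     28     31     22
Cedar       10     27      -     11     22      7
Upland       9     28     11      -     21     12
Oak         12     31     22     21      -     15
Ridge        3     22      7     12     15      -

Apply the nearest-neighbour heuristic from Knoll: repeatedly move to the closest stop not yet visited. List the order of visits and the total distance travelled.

Total distance 92 via the nearest-neighbour route Knoll → Ridge → Cedar → Upland → Oak → Vale → Knoll.

From Knoll: distances to unvisited — Ridge=3, Upland=9, Cedar=10, Oak=12, Vale=19. Nearest is Ridge (3).
From Ridge: distances to unvisited — Cedar=7, Upland=12, Oak=15, Vale=22. Nearest is Cedar (7).
From Cedar: distances to unvisited — Upland=11, Oak=22, Vale=27. Nearest is Upland (11).
From Upland: distances to unvisited — Oak=21, Vale=28. Nearest is Oak (21).
From Oak: distances to unvisited — Vale=31. Nearest is Vale (31).
Return Vale→Knoll: 19.
Total = 3 + 7 + 11 + 21 + 31 + 19 = 92.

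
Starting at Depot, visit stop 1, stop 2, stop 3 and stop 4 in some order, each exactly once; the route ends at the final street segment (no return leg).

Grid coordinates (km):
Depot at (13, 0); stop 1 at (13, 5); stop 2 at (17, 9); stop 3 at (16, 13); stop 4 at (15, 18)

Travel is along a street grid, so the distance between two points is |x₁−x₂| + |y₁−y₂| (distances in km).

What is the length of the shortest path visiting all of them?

There are 4! = 24 possible orderings.
Depot → stop 1 → stop 2 → stop 3 → stop 4: 5+8+5+6 = 24
Depot → stop 1 → stop 2 → stop 4 → stop 3: 5+8+11+6 = 30
Depot → stop 1 → stop 3 → stop 2 → stop 4: 5+11+5+11 = 32
Depot → stop 1 → stop 3 → stop 4 → stop 2: 5+11+6+11 = 33
Depot → stop 1 → stop 4 → stop 2 → stop 3: 5+15+11+5 = 36
Depot → stop 1 → stop 4 → stop 3 → stop 2: 5+15+6+5 = 31
Depot → stop 2 → stop 1 → stop 3 → stop 4: 13+8+11+6 = 38
Depot → stop 2 → stop 1 → stop 4 → stop 3: 13+8+15+6 = 42
Depot → stop 2 → stop 3 → stop 1 → stop 4: 13+5+11+15 = 44
Depot → stop 2 → stop 3 → stop 4 → stop 1: 13+5+6+15 = 39
Depot → stop 2 → stop 4 → stop 1 → stop 3: 13+11+15+11 = 50
Depot → stop 2 → stop 4 → stop 3 → stop 1: 13+11+6+11 = 41
Depot → stop 3 → stop 1 → stop 2 → stop 4: 16+11+8+11 = 46
Depot → stop 3 → stop 1 → stop 4 → stop 2: 16+11+15+11 = 53
… (10 more)
The minimum is 24.
One shortest path: Depot → stop 1 → stop 2 → stop 3 → stop 4.

Minimum one-way distance = 24 km.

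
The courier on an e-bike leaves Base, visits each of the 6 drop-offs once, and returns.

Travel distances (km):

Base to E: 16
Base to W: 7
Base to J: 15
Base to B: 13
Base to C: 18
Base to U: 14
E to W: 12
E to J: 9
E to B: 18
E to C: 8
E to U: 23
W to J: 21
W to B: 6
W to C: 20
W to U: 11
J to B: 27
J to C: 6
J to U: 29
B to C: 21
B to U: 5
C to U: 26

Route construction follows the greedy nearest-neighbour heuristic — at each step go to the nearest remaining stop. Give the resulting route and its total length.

From Base: distances to unvisited — W=7, B=13, U=14, J=15, E=16, C=18. Nearest is W (7).
From W: distances to unvisited — B=6, U=11, E=12, C=20, J=21. Nearest is B (6).
From B: distances to unvisited — U=5, E=18, C=21, J=27. Nearest is U (5).
From U: distances to unvisited — E=23, C=26, J=29. Nearest is E (23).
From E: distances to unvisited — C=8, J=9. Nearest is C (8).
From C: distances to unvisited — J=6. Nearest is J (6).
Return J→Base: 15.
Total = 7 + 6 + 5 + 23 + 8 + 6 + 15 = 70.

70 km along Base → W → B → U → E → C → J → Base.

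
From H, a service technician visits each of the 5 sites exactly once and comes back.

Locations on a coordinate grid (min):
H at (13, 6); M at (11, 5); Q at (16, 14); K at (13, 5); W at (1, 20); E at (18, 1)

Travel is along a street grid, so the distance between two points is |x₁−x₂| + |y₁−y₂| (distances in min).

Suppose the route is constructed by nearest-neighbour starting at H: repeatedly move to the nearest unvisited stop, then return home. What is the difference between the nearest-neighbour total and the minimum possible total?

H: K=1, M=3, E=10, Q=11, W=26 ⇒ K
K: M=2, E=9, Q=12, W=27 ⇒ M
M: E=11, Q=14, W=25 ⇒ E
E: Q=15, W=36 ⇒ Q
Q: W=21 ⇒ W
NN route H → K → M → E → Q → W → H costs 76.
Optimal: H → M → W → Q → E → K → H costs 74 (by enumerating all 60 distinct tours).
Excess = 76 − 74 = 2.

Excess over optimum: 2 min.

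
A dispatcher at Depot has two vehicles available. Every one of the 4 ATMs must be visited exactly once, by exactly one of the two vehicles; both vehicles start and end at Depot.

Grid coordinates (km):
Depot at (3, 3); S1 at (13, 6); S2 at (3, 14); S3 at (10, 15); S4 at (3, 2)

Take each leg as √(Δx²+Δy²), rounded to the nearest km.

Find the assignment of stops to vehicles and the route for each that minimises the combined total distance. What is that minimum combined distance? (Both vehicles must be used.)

Minimum combined distance: 39 km.

Check every non-empty split of the stops between the two vehicles; for each half take its own optimal tour:
  {S1} + {S2, S3, S4}: 20 + 34 = 54
  {S2} + {S1, S3, S4}: 22 + 35 = 57
  {S1, S2} + {S3, S4}: 34 + 30 = 64
  {S3} + {S1, S2, S4}: 28 + 36 = 64
  {S1, S3} + {S2, S4}: 33 + 24 = 57
  {S2, S3} + {S1, S4}: 32 + 22 = 54
  … (7 splits in total)
  {S1, S2, S3} + {S4}: 37 + 2 = 39  ← best
Best: vehicle 1 Depot → S1 → S3 → S2 → Depot = 37; vehicle 2 Depot → S4 → Depot = 2; combined 39.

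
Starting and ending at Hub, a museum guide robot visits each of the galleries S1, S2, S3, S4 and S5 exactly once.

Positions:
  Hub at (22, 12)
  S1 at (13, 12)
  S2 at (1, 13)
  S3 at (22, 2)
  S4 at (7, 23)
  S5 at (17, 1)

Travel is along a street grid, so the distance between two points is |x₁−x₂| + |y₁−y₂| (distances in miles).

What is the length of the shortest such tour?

Hub - S1 - S2 - S3 - S4 - S5 - Hub: 9+13+32+36+32+16 = 138
Hub - S1 - S2 - S3 - S5 - S4 - Hub: 9+13+32+6+32+26 = 118
Hub - S1 - S2 - S4 - S3 - S5 - Hub: 9+13+16+36+6+16 = 96
Hub - S1 - S2 - S4 - S5 - S3 - Hub: 9+13+16+32+6+10 = 86
Hub - S1 - S2 - S5 - S3 - S4 - Hub: 9+13+28+6+36+26 = 118
Hub - S1 - S2 - S5 - S4 - S3 - Hub: 9+13+28+32+36+10 = 128
Hub - S1 - S3 - S2 - S4 - S5 - Hub: 9+19+32+16+32+16 = 124
Hub - S1 - S3 - S2 - S5 - S4 - Hub: 9+19+32+28+32+26 = 146
Hub - S1 - S3 - S4 - S2 - S5 - Hub: 9+19+36+16+28+16 = 124
Hub - S1 - S3 - S4 - S5 - S2 - Hub: 9+19+36+32+28+22 = 146
Hub - S1 - S3 - S5 - S2 - S4 - Hub: 9+19+6+28+16+26 = 104
Hub - S1 - S3 - S5 - S4 - S2 - Hub: 9+19+6+32+16+22 = 104
Hub - S1 - S4 - S2 - S3 - S5 - Hub: 9+17+16+32+6+16 = 96
Hub - S1 - S4 - S2 - S5 - S3 - Hub: 9+17+16+28+6+10 = 86
… (46 more)
The minimum is 86.
One optimal route: Hub → S1 → S2 → S4 → S5 → S3 → Hub (or its reverse).

Minimum total distance: 86 miles.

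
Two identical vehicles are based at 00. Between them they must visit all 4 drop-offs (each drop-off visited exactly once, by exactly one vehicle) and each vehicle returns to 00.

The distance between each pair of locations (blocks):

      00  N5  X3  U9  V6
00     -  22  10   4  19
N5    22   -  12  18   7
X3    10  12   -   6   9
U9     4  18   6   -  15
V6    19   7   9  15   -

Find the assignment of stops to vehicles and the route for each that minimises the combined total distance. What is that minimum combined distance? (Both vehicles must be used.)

There are 2^3 − 1 = 7 ways to divide the 4 stops into two non-empty groups. For each, the best each vehicle can do is its own shortest tour through its group:
  {N5} + {X3, U9, V6}: 44 + 38 = 82
  {X3} + {N5, U9, V6}: 20 + 48 = 68
  {N5, X3} + {U9, V6}: 44 + 38 = 82
  {U9} + {N5, X3, V6}: 8 + 48 = 56
  {N5, U9} + {X3, V6}: 44 + 38 = 82
  {X3, U9} + {N5, V6}: 20 + 48 = 68
  … (7 splits in total)
Best: vehicle 1 00 → U9 → 00 = 8; vehicle 2 00 → N5 → V6 → X3 → 00 = 48; combined 56.

Minimum combined distance: 56 blocks.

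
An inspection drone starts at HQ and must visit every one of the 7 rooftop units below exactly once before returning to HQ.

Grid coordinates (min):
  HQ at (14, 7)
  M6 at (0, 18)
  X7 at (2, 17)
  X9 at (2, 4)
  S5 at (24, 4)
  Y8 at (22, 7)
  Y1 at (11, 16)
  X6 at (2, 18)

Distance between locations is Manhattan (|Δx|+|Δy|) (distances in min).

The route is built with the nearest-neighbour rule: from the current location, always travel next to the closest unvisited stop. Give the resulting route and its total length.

At HQ the remaining stops are Y8 8, Y1 12, S5 13, X9 15, X7 22, X6 23, M6 25; go to Y8.
At Y8 the remaining stops are S5 5, Y1 20, X9 23, X7 30, X6 31, M6 33; go to S5.
At S5 the remaining stops are X9 22, Y1 25, X7 35, X6 36, M6 38; go to X9.
At X9 the remaining stops are X7 13, X6 14, M6 16, Y1 21; go to X7.
At X7 the remaining stops are X6 1, M6 3, Y1 10; go to X6.
At X6 the remaining stops are M6 2, Y1 11; go to M6.
At M6 the remaining stops are Y1 13; go to Y1.
Return Y1→HQ: 12.
Total = 8 + 5 + 22 + 13 + 1 + 2 + 13 + 12 = 76.

Nearest-neighbour total = 76 min; route HQ → Y8 → S5 → X9 → X7 → X6 → M6 → Y1 → HQ.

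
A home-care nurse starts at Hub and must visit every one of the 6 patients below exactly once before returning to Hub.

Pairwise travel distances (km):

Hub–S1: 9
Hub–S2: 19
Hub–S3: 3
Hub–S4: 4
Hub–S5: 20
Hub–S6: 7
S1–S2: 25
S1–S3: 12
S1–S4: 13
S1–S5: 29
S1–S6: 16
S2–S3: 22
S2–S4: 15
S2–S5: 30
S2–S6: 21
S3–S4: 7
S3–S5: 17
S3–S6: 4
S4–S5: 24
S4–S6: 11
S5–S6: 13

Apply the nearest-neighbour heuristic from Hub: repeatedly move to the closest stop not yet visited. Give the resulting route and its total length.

Nearest-neighbour total = 106 km; route Hub → S3 → S6 → S4 → S1 → S2 → S5 → Hub.

From Hub: distances to unvisited — S3=3, S4=4, S6=7, S1=9, S2=19, S5=20. Nearest is S3 (3).
From S3: distances to unvisited — S6=4, S4=7, S1=12, S5=17, S2=22. Nearest is S6 (4).
From S6: distances to unvisited — S4=11, S5=13, S1=16, S2=21. Nearest is S4 (11).
From S4: distances to unvisited — S1=13, S2=15, S5=24. Nearest is S1 (13).
From S1: distances to unvisited — S2=25, S5=29. Nearest is S2 (25).
From S2: distances to unvisited — S5=30. Nearest is S5 (30).
Return S5→Hub: 20.
Total = 3 + 4 + 11 + 13 + 25 + 30 + 20 = 106.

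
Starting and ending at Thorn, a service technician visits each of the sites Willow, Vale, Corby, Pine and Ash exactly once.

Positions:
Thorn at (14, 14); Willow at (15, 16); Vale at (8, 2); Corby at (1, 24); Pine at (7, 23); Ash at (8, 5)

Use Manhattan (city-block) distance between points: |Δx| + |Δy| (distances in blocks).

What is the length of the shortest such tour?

72 blocks — the shortest possible round trip.

With 5 stops there are 5!/2 = 60 distinct round trips (a route and its reverse cost the same).
Thorn-Willow-Vale-Corby-Pine-Ash-Thorn: 3+21+29+7+19+15 = 94
Thorn-Willow-Vale-Corby-Ash-Pine-Thorn: 3+21+29+26+19+16 = 114
Thorn-Willow-Vale-Pine-Corby-Ash-Thorn: 3+21+22+7+26+15 = 94
Thorn-Willow-Vale-Pine-Ash-Corby-Thorn: 3+21+22+19+26+23 = 114
Thorn-Willow-Vale-Ash-Corby-Pine-Thorn: 3+21+3+26+7+16 = 76
Thorn-Willow-Vale-Ash-Pine-Corby-Thorn: 3+21+3+19+7+23 = 76
Thorn-Willow-Corby-Vale-Pine-Ash-Thorn: 3+22+29+22+19+15 = 110
Thorn-Willow-Corby-Vale-Ash-Pine-Thorn: 3+22+29+3+19+16 = 92
Thorn-Willow-Corby-Pine-Vale-Ash-Thorn: 3+22+7+22+3+15 = 72
Thorn-Willow-Corby-Pine-Ash-Vale-Thorn: 3+22+7+19+3+18 = 72
Thorn-Willow-Corby-Ash-Vale-Pine-Thorn: 3+22+26+3+22+16 = 92
Thorn-Willow-Corby-Ash-Pine-Vale-Thorn: 3+22+26+19+22+18 = 110
Thorn-Willow-Pine-Vale-Corby-Ash-Thorn: 3+15+22+29+26+15 = 110
Thorn-Willow-Pine-Vale-Ash-Corby-Thorn: 3+15+22+3+26+23 = 92
… (46 more)
The minimum is 72.
One optimal route: Thorn → Willow → Corby → Pine → Vale → Ash → Thorn (or its reverse).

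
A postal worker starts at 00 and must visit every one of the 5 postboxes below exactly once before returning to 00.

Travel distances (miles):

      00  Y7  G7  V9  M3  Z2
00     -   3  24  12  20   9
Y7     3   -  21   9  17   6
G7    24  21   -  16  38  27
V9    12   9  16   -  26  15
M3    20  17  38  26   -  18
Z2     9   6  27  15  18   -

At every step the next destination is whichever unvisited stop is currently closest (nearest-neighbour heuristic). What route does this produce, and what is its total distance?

98 miles along 00 → Y7 → Z2 → V9 → G7 → M3 → 00.

From 00: distances to unvisited — Y7=3, Z2=9, V9=12, M3=20, G7=24. Nearest is Y7 (3).
From Y7: distances to unvisited — Z2=6, V9=9, M3=17, G7=21. Nearest is Z2 (6).
From Z2: distances to unvisited — V9=15, M3=18, G7=27. Nearest is V9 (15).
From V9: distances to unvisited — G7=16, M3=26. Nearest is G7 (16).
From G7: distances to unvisited — M3=38. Nearest is M3 (38).
Return M3→00: 20.
Total = 3 + 6 + 15 + 16 + 38 + 20 = 98.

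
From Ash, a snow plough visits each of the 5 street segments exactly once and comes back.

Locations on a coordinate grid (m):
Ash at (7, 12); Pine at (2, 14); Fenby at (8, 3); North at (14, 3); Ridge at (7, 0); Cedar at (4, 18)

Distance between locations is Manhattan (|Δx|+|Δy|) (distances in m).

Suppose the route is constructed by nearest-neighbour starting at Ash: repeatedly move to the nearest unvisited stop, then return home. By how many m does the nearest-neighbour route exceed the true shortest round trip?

The nearest-neighbour route is 2 m longer than optimal.

Ash: Pine=7, Cedar=9, Fenby=10, Ridge=12, North=16 ⇒ Pine
Pine: Cedar=6, Fenby=17, Ridge=19, North=23 ⇒ Cedar
Cedar: Fenby=19, Ridge=21, North=25 ⇒ Fenby
Fenby: Ridge=4, North=6 ⇒ Ridge
Ridge: North=10 ⇒ North
NN route Ash → Pine → Cedar → Fenby → Ridge → North → Ash costs 62.
Optimal: Ash → Pine → Cedar → Fenby → North → Ridge → Ash costs 60 (by enumerating all 60 distinct tours).
Excess = 62 − 60 = 2.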